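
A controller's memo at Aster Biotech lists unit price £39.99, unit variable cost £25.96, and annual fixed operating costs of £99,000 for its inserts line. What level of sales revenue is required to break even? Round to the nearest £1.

CM per unit = £39.99 − £25.96 = £14.03; CM ratio = £14.03 / £39.99 = 0.3508.
Break-even revenue = fixed costs × price ÷ CM = £99,000 × £39.99 ÷ £14.03 = £282,182.

£282,182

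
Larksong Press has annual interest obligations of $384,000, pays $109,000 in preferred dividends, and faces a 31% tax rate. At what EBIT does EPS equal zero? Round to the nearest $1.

$541,971

Preferred dividends are paid after tax, so their pre-tax equivalent is $109,000 ÷ (1 − 0.31) = $157,971.01.
Financial break-even EBIT = interest + D_p ÷ (1 − t) = $384,000 + $157,971.01 = $541,971.01.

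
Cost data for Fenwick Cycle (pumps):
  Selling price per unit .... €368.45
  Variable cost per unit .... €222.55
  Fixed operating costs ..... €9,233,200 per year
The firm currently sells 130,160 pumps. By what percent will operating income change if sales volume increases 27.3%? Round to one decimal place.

+53.1%

At 130,160 units, contribution = 130,160 × €145.90 = €18,990,344.00.
Subtracting fixed costs: EBIT = €18,990,344.00 − €9,233,200 = €9,757,144.00.
Degree of operating leverage = €18,990,344.00 / €9,757,144.00 = 1.9463.
%ΔEBIT = DOL × %ΔSales = 1.9463 × +27.3% = +53.1%.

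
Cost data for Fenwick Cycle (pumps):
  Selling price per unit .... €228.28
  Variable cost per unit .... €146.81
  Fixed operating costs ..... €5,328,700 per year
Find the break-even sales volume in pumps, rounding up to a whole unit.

65,407 pumps

Unit CM = price − variable cost = €228.28 − €146.81 = €81.47.
Units to break even: €5,328,700 ÷ €81.47 = 65,406.90, rounded up to 65,407.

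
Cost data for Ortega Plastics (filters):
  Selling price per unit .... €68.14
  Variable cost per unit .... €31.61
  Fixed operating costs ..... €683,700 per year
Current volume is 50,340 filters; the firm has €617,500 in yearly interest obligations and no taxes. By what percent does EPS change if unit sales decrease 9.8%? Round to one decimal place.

-33.5%

Total contribution margin = 50,340 × €36.53 = €1,838,920.20.
EBIT = €1,838,920.20 − €683,700 = €1,155,220.20.
After interest of €617,500.00, pre-tax earnings = €537,720.20.
DCL = total CM / (EBIT − I) = €1,838,920.20 / €537,720.20 = 3.4198.
%ΔEPS = DCL × %ΔSales = 3.4198 × -9.8% = -33.5%.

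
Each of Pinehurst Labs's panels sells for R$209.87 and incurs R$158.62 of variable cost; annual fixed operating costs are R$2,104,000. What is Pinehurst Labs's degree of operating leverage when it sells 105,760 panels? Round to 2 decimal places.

Contribution at this volume is 105,760 × R$51.25 = R$5,420,200.00.
Subtracting fixed costs: EBIT = R$5,420,200.00 − R$2,104,000 = R$3,316,200.00.
DOL = contribution ÷ EBIT = R$5,420,200.00 ÷ R$3,316,200.00 = 1.6345.

1.63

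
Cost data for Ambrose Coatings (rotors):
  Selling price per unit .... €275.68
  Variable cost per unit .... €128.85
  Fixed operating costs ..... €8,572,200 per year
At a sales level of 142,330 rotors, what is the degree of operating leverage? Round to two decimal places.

1.70

Contribution at this volume is 142,330 × €146.83 = €20,898,313.90.
Operating income = contribution − fixed costs = €20,898,313.90 − €8,572,200 = €12,326,113.90.
DOL = contribution ÷ EBIT = €20,898,313.90 ÷ €12,326,113.90 = 1.6955.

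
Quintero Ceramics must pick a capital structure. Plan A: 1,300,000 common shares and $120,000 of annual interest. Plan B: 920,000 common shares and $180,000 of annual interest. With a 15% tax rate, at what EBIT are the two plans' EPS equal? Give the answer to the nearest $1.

$325,263

At indifference, (EBIT − 120,000)(1 − t)/1,300,000 = (EBIT − 180,000)(1 − t)/920,000.
The (1 − t) factor cancels: (EBIT − 120,000) × 920,000 = (EBIT − 180,000) × 1,300,000.
Solving, EBIT = (180,000·1,300,000 − 120,000·920,000) / (1,300,000 − 920,000) = 123,600,000,000 / 380,000 = 325,263.16.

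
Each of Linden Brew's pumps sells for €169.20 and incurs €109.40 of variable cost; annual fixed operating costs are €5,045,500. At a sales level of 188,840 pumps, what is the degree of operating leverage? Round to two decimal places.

1.81

Contribution at this volume is 188,840 × €59.80 = €11,292,632.00.
Subtracting fixed costs: EBIT = €11,292,632.00 − €5,045,500 = €6,247,132.00.
So DOL = total CM / EBIT = €11,292,632.00 / €6,247,132.00 = 1.8077.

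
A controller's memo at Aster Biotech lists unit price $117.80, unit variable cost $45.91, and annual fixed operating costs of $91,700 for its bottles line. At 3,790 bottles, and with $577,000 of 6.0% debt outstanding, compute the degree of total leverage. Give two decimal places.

1.86

Total contribution margin = 3,790 × $71.89 = $272,463.10.
Operating income = contribution − fixed costs = $272,463.10 − $91,700 = $180,763.10. Interest = $34,620.00, so EBIT − I = $146,143.10.
DCL = contribution ÷ (EBIT − I) = $272,463.10 ÷ $146,143.10 = 1.8644.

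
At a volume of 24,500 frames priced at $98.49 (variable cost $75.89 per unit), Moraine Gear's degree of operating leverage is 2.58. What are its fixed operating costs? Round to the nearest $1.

At 24,500 units, contribution = 24,500 × $22.60 = $553,700.00.
DOL = contribution / EBIT, so EBIT = $553,700.00 / 2.58 = $214,612.40.
Fixed costs = CM − EBIT = $553,700.00 − $214,612.40 = $339,088.

$339,088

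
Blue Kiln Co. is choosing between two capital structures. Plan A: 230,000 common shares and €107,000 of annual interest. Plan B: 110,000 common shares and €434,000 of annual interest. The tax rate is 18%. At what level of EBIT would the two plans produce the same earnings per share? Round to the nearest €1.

€733,750

Set EPS_A = EPS_B: (EBIT − €107,000)(1 − 0.18) ÷ 230,000 = (EBIT − €434,000)(1 − 0.18) ÷ 110,000.
Cancelling (1 − t) and cross-multiplying: 110,000·(EBIT − 107,000) = 230,000·(EBIT − 434,000).
EBIT × (230,000 − 110,000) = 434,000 × 230,000 − 107,000 × 110,000 = 88,050,000,000, so EBIT = 88,050,000,000 ÷ 120,000 = 733,750.00.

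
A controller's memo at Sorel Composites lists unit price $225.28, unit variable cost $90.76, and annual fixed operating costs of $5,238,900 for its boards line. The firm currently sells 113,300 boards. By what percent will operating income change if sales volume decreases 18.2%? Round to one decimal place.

-27.7%

At 113,300 units, contribution = 113,300 × $134.52 = $15,241,116.00.
EBIT = $15,241,116.00 − $5,238,900 = $10,002,216.00.
DOL = contribution ÷ EBIT = $15,241,116.00 ÷ $10,002,216.00 = 1.5238.
%ΔEBIT = DOL × %ΔSales = 1.5238 × -18.2% = -27.7%.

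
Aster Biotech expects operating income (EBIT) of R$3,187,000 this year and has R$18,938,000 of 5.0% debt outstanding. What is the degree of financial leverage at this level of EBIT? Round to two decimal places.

1.42

Interest = R$946,900.00.
Degree of financial leverage = EBIT / (EBIT − interest) = R$3,187,000 / R$2,240,100.00 = 1.4227.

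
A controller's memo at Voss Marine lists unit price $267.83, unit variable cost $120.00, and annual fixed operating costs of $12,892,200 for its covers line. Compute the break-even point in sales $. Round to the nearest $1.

$23,357,356

Contribution margin per unit = $267.83 − $120.00 = $147.83, a CM ratio of $147.83 ÷ $267.83 = 0.5520.
Break-even revenue = fixed costs × price ÷ CM = $12,892,200 × $267.83 ÷ $147.83 = $23,357,356.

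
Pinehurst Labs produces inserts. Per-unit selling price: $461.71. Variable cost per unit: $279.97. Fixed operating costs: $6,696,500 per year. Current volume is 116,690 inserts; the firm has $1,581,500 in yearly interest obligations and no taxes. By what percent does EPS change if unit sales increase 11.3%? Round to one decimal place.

At 116,690 units, contribution = 116,690 × $181.74 = $21,207,240.60.
EBIT = $21,207,240.60 − $6,696,500 = $14,510,740.60.
Interest = $1,581,500.00, so EBIT − I = $12,929,240.60.
DCL = total CM / (EBIT − I) = $21,207,240.60 / $12,929,240.60 = 1.6403.
%ΔEPS = DCL × %ΔSales = 1.6403 × +11.3% = +18.5%.

+18.5%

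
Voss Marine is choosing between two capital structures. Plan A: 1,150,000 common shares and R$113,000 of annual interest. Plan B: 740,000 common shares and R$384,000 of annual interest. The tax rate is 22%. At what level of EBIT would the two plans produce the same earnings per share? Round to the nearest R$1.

R$873,122

Set EPS_A = EPS_B: (EBIT − R$113,000)(1 − 0.22) ÷ 1,150,000 = (EBIT − R$384,000)(1 − 0.22) ÷ 740,000.
Cancelling (1 − t) and cross-multiplying: 740,000·(EBIT − 113,000) = 1,150,000·(EBIT − 384,000).
EBIT × (1,150,000 − 740,000) = 384,000 × 1,150,000 − 113,000 × 740,000 = 357,980,000,000, so EBIT = 357,980,000,000 ÷ 410,000 = 873,121.95.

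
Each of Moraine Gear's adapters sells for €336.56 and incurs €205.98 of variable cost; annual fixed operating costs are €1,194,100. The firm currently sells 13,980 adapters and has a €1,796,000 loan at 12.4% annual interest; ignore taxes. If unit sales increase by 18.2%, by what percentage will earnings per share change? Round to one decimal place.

Contribution at this volume is 13,980 × €130.58 = €1,825,508.40.
Subtracting fixed costs: EBIT = €1,825,508.40 − €1,194,100 = €631,408.40.
After interest of €222,704.00, pre-tax earnings = €408,704.40.
DCL = total CM / (EBIT − I) = €1,825,508.40 / €408,704.40 = 4.4666.
EPS therefore changes by 4.4666 × (+18.2%) = +81.3%.

+81.3%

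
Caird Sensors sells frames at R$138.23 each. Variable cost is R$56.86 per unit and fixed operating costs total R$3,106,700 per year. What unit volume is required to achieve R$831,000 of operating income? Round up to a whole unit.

48,393 frames

Contribution margin per unit = R$138.23 − R$56.86 = R$81.37.
Units = (FC + target) / CM = (R$3,106,700 + R$831,000) / R$81.37 = 48,392.53, so 48,393 frames.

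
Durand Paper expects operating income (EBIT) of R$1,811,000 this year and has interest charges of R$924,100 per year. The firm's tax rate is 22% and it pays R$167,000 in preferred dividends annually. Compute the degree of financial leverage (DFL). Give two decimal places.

2.69

Annual interest charges come to R$924,100.00.
Preferred dividends grossed up pre-tax: R$167,000 / (1 − 0.22) = R$214,102.56.
DFL = EBIT ÷ [EBIT − I − D_p/(1−t)] = R$1,811,000 ÷ [R$1,811,000 − R$924,100.00 − R$214,102.56] = R$1,811,000 ÷ R$672,797.44 = 2.6917.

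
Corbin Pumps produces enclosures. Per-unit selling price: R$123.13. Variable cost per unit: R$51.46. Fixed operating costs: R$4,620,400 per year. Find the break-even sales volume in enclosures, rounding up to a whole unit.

64,468 enclosures

Each unit contributes R$123.13 − R$51.46 = R$71.67.
Break-even Q = R$4,620,400 / R$71.67 = 64,467.70 → 64,468 enclosures.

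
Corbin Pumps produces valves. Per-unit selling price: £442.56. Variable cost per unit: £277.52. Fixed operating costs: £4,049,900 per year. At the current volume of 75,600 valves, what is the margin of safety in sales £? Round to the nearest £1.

£22,597,601

Each unit contributes £442.56 − £277.52 = £165.04. Break-even units = £4,049,900 ÷ £165.04 = 24,538.90; break-even revenue = 24,538.90 × £442.56 = £10,859,935.43.
Current sales = 75,600 × £442.56 = £33,457,536.00.
Margin of safety = £33,457,536.00 − £10,859,935.43 = £22,597,601.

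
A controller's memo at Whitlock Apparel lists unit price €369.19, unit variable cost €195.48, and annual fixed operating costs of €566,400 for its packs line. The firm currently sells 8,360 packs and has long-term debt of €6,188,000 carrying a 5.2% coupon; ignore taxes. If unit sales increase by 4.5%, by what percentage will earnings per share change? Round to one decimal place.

Total contribution margin = 8,360 × €173.71 = €1,452,215.60.
Operating income = contribution − fixed costs = €1,452,215.60 − €566,400 = €885,815.60.
Interest = €321,776.00, so EBIT − I = €564,039.60.
Degree of combined leverage = contribution ÷ (EBIT − I) = €1,452,215.60 ÷ €564,039.60 = 2.5747.
EPS therefore changes by 2.5747 × (+4.5%) = +11.6%.

+11.6%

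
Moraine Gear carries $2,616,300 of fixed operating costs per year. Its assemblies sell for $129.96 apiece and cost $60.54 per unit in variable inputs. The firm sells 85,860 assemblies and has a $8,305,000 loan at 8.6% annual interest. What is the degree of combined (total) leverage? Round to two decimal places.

Contribution at this volume is 85,860 × $69.42 = $5,960,401.20.
EBIT = $5,960,401.20 − $2,616,300 = $3,344,101.20. Interest = $714,230.00, so EBIT − I = $2,629,871.20.
Degree of total leverage = total CM / (EBIT − interest) = $5,960,401.20 / $2,629,871.20 = 2.2664.

2.27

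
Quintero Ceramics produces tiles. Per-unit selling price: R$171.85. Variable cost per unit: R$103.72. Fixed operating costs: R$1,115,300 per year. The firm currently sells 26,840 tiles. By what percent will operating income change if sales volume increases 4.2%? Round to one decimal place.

Total contribution margin = 26,840 × R$68.13 = R$1,828,609.20.
EBIT = R$1,828,609.20 − R$1,115,300 = R$713,309.20.
DOL = contribution ÷ EBIT = R$1,828,609.20 ÷ R$713,309.20 = 2.5636.
Operating income changes by 2.5636 × +4.2% = +10.8%.

+10.8%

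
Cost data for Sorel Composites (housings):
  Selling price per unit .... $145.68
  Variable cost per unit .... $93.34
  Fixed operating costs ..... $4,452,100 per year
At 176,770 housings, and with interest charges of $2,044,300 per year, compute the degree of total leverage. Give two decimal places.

Total contribution margin = 176,770 × $52.34 = $9,252,141.80.
Subtracting fixed costs: EBIT = $9,252,141.80 − $4,452,100 = $4,800,041.80. Interest = $2,044,300.00, so EBIT − I = $2,755,741.80.
DCL = contribution ÷ (EBIT − I) = $9,252,141.80 ÷ $2,755,741.80 = 3.3574.

3.36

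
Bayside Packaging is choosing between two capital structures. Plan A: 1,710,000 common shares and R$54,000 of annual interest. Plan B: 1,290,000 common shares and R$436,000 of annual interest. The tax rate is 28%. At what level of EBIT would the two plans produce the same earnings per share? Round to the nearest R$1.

At indifference, (EBIT − 54,000)(1 − t)/1,710,000 = (EBIT − 436,000)(1 − t)/1,290,000.
The (1 − t) factor cancels: (EBIT − 54,000) × 1,290,000 = (EBIT − 436,000) × 1,710,000.
Solving, EBIT = (436,000·1,710,000 − 54,000·1,290,000) / (1,710,000 − 1,290,000) = 675,900,000,000 / 420,000 = 1,609,285.71.

R$1,609,286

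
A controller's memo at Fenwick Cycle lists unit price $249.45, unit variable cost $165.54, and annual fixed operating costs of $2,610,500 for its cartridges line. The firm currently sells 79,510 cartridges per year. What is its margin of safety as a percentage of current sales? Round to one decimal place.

Contribution margin per unit = $249.45 − $165.54 = $83.91. Break-even units = $2,610,500 ÷ $83.91 = 31,110.71; break-even revenue = 31,110.71 × $249.45 = $7,760,567.57.
Current sales = 79,510 × $249.45 = $19,833,769.50.
Margin of safety = ($19,833,769.50 − $7,760,567.57) ÷ $19,833,769.50 = 60.9%.

60.9%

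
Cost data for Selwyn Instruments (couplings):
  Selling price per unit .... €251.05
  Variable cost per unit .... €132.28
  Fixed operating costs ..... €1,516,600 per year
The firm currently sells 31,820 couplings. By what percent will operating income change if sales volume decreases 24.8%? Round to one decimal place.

At 31,820 units, contribution = 31,820 × €118.77 = €3,779,261.40.
EBIT = €3,779,261.40 − €1,516,600 = €2,262,661.40.
So DOL = total CM / EBIT = €3,779,261.40 / €2,262,661.40 = 1.6703.
%ΔEBIT = DOL × %ΔSales = 1.6703 × -24.8% = -41.4%.

-41.4%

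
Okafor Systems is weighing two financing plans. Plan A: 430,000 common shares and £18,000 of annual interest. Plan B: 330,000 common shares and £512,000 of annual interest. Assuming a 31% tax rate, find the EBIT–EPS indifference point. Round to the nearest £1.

At indifference, (EBIT − 18,000)(1 − t)/430,000 = (EBIT − 512,000)(1 − t)/330,000.
Cancelling (1 − t) and cross-multiplying: 330,000·(EBIT − 18,000) = 430,000·(EBIT − 512,000).
Solving, EBIT = (512,000·430,000 − 18,000·330,000) / (430,000 − 330,000) = 214,220,000,000 / 100,000 = 2,142,200.00.

£2,142,200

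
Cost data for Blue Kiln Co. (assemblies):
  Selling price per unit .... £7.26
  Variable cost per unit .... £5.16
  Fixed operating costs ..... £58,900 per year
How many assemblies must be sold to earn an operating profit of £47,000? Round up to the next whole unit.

Unit CM = price − variable cost = £7.26 − £5.16 = £2.10.
Need Q such that Q × £2.10 − £58,900 = £47,000, i.e. Q = £105,900 / £2.10 = 50,428.57 → 50,429.

50,429 assemblies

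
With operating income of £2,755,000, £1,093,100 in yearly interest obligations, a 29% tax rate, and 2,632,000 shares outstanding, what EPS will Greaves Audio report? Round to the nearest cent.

£0.45

Interest = £1,093,100.00, so EBT = £2,755,000 − £1,093,100.00 = £1,661,900.00.
After tax at 29%: net income = £1,661,900.00 × 0.71 = £1,179,949.00.
EPS = £1,179,949.00 ÷ 2,632,000 = £0.45.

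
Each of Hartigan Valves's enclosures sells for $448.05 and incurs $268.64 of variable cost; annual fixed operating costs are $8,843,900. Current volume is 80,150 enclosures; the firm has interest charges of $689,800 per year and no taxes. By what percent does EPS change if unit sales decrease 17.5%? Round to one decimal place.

-51.9%

Total contribution margin = 80,150 × $179.41 = $14,379,711.50.
Operating income = contribution − fixed costs = $14,379,711.50 − $8,843,900 = $5,535,811.50.
Interest = $689,800.00, so EBIT − I = $4,846,011.50.
DCL = total CM / (EBIT − I) = $14,379,711.50 / $4,846,011.50 = 2.9673.
EPS therefore changes by 2.9673 × (-17.5%) = -51.9%.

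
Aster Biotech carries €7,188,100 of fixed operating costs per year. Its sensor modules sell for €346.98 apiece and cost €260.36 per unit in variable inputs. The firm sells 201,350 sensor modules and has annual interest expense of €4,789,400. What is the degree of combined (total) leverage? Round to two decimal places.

3.19

Total contribution margin = 201,350 × €86.62 = €17,440,937.00.
Subtracting fixed costs: EBIT = €17,440,937.00 − €7,188,100 = €10,252,837.00. Interest = €4,789,400.00, so EBIT − I = €5,463,437.00.
Degree of total leverage = total CM / (EBIT − interest) = €17,440,937.00 / €5,463,437.00 = 3.1923.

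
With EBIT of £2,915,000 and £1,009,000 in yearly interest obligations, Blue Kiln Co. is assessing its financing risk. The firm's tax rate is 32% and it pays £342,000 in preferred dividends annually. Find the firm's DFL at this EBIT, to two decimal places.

Interest = £1,009,000.00.
Preferred dividends grossed up pre-tax: £342,000 / (1 − 0.32) = £502,941.18.
DFL = EBIT ÷ [EBIT − I − D_p/(1−t)] = £2,915,000 ÷ [£2,915,000 − £1,009,000.00 − £502,941.18] = £2,915,000 ÷ £1,403,058.82 = 2.0776.

2.08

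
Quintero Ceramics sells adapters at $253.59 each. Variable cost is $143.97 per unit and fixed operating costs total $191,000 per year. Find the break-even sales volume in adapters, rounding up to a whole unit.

1,743 adapters

Each unit contributes $253.59 − $143.97 = $109.62.
Break-even volume = fixed costs ÷ CM per unit = $191,000 ÷ $109.62 = 1,742.38, so 1,743 adapters.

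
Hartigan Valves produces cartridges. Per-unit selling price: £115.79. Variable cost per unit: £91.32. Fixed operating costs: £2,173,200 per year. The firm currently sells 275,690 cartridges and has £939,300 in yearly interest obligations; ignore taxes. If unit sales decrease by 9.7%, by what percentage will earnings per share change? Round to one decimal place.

Contribution at this volume is 275,690 × £24.47 = £6,746,134.30.
Operating income = contribution − fixed costs = £6,746,134.30 − £2,173,200 = £4,572,934.30.
Interest = £939,300.00, so EBIT − I = £3,633,634.30.
Degree of combined leverage = contribution ÷ (EBIT − I) = £6,746,134.30 ÷ £3,633,634.30 = 1.8566.
%ΔEPS = DCL × %ΔSales = 1.8566 × -9.7% = -18.0%.

-18.0%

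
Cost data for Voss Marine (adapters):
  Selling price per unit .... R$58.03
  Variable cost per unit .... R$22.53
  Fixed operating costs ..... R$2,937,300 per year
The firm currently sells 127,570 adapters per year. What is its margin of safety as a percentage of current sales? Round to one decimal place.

35.1%

Each unit contributes R$58.03 − R$22.53 = R$35.50. Break-even units = R$2,937,300 ÷ R$35.50 = 82,740.85; break-even revenue = 82,740.85 × R$58.03 = R$4,801,451.24.
Actual sales revenue = 127,570 × R$58.03 = R$7,402,887.10.
Margin of safety = (R$7,402,887.10 − R$4,801,451.24) ÷ R$7,402,887.10 = 35.1%.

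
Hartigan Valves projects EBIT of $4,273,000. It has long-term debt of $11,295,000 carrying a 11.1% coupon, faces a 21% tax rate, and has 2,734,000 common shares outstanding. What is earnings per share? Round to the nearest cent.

$0.87

Interest = $1,253,745.00, so EBT = $4,273,000 − $1,253,745.00 = $3,019,255.00.
Net income = $3,019,255.00 × (1 − 0.21) = $2,385,211.45.
Per share: $2,385,211.45 / 2,734,000 shares = $0.87.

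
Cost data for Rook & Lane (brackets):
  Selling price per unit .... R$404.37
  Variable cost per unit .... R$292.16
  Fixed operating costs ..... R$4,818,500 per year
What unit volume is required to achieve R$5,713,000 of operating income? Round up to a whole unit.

93,856 brackets

Each unit contributes R$404.37 − R$292.16 = R$112.21.
Required volume = (fixed costs + target profit) ÷ CM = (R$4,818,500 + R$5,713,000) ÷ R$112.21 = 93,855.27, so 93,856 brackets.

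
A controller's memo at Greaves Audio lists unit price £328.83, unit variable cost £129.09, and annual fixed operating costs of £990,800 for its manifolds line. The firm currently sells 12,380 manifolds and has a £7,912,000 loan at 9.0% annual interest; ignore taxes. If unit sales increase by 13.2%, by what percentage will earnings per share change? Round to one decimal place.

+42.4%

Total contribution margin = 12,380 × £199.74 = £2,472,781.20.
Operating income = contribution − fixed costs = £2,472,781.20 − £990,800 = £1,481,981.20.
After interest of £712,080.00, pre-tax earnings = £769,901.20.
DCL = total CM / (EBIT − I) = £2,472,781.20 / £769,901.20 = 3.2118.
EPS therefore changes by 3.2118 × (+13.2%) = +42.4%.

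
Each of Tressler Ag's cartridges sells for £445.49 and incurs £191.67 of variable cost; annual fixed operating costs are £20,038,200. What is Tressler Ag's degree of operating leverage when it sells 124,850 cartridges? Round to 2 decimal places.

At 124,850 units, contribution = 124,850 × £253.82 = £31,689,427.00.
EBIT = £31,689,427.00 − £20,038,200 = £11,651,227.00.
So DOL = total CM / EBIT = £31,689,427.00 / £11,651,227.00 = 2.7198.

2.72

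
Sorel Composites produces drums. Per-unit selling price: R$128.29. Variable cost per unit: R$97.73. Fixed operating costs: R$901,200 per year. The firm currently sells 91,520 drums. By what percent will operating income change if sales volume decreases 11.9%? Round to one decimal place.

Total contribution margin = 91,520 × R$30.56 = R$2,796,851.20.
Operating income = contribution − fixed costs = R$2,796,851.20 − R$901,200 = R$1,895,651.20.
So DOL = total CM / EBIT = R$2,796,851.20 / R$1,895,651.20 = 1.4754.
So EBIT moves 1.4754 × (-11.9%) = -17.6%.

-17.6%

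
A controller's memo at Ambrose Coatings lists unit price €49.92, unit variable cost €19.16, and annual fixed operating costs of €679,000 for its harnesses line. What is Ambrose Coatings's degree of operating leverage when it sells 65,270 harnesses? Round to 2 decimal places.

Contribution at this volume is 65,270 × €30.76 = €2,007,705.20.
Subtracting fixed costs: EBIT = €2,007,705.20 − €679,000 = €1,328,705.20.
DOL = contribution ÷ EBIT = €2,007,705.20 ÷ €1,328,705.20 = 1.5110.

1.51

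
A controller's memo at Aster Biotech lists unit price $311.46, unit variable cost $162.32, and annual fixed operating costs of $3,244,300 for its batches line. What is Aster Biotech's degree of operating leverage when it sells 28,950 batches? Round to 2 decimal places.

Contribution at this volume is 28,950 × $149.14 = $4,317,603.00.
Subtracting fixed costs: EBIT = $4,317,603.00 − $3,244,300 = $1,073,303.00.
So DOL = total CM / EBIT = $4,317,603.00 / $1,073,303.00 = 4.0227.

4.02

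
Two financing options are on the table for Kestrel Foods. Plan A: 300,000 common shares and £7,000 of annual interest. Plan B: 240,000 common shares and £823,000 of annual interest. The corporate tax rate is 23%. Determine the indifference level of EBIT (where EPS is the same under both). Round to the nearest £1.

Set EPS_A = EPS_B: (EBIT − £7,000)(1 − 0.23) ÷ 300,000 = (EBIT − £823,000)(1 − 0.23) ÷ 240,000.
Cancelling (1 − t) and cross-multiplying: 240,000·(EBIT − 7,000) = 300,000·(EBIT − 823,000).
Solving, EBIT = (823,000·300,000 − 7,000·240,000) / (300,000 − 240,000) = 245,220,000,000 / 60,000 = 4,087,000.00.

£4,087,000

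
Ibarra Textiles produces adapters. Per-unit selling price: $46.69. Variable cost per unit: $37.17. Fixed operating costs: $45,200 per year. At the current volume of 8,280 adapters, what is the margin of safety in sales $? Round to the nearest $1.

$164,914

Contribution margin per unit = $46.69 − $37.17 = $9.52. Break-even units = $45,200 ÷ $9.52 = 4,747.90; break-even revenue = 4,747.90 × $46.69 = $221,679.41.
Current sales = 8,280 × $46.69 = $386,593.20.
Margin of safety = $386,593.20 − $221,679.41 = $164,914.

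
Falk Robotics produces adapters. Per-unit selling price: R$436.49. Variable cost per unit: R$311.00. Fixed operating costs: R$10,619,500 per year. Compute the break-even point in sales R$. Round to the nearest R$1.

R$36,937,649

Contribution margin per unit = R$436.49 − R$311.00 = R$125.49, a CM ratio of R$125.49 ÷ R$436.49 = 0.2875.
Break-even sales = FC ÷ CM ratio = R$10,619,500 × R$436.49 / R$125.49 = R$36,937,649.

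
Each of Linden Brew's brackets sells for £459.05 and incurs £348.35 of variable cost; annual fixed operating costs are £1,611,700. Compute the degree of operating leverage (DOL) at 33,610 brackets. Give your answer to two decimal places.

1.76

Total contribution margin = 33,610 × £110.70 = £3,720,627.00.
Operating income = contribution − fixed costs = £3,720,627.00 − £1,611,700 = £2,108,927.00.
DOL = contribution ÷ EBIT = £3,720,627.00 ÷ £2,108,927.00 = 1.7642.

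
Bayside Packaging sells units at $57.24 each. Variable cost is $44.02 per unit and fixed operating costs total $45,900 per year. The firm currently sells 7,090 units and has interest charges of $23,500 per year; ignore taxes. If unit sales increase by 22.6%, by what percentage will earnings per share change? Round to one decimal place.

Contribution at this volume is 7,090 × $13.22 = $93,729.80.
Subtracting fixed costs: EBIT = $93,729.80 − $45,900 = $47,829.80.
After interest of $23,500.00, pre-tax earnings = $24,329.80.
Degree of combined leverage = contribution ÷ (EBIT − I) = $93,729.80 ÷ $24,329.80 = 3.8525.
%ΔEPS = DCL × %ΔSales = 3.8525 × +22.6% = +87.1%.

+87.1%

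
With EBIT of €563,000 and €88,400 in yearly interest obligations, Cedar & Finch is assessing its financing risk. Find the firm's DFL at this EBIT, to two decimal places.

1.19

Annual interest charges come to €88,400.00.
DFL = EBIT ÷ (EBIT − I) = €563,000 ÷ (€563,000 − €88,400.00) = €563,000 ÷ €474,600.00 = 1.1863.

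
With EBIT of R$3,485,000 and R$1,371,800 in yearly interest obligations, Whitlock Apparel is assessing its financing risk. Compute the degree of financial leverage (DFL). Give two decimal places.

1.65

Annual interest charges come to R$1,371,800.00.
DFL = EBIT ÷ (EBIT − I) = R$3,485,000 ÷ (R$3,485,000 − R$1,371,800.00) = R$3,485,000 ÷ R$2,113,200.00 = 1.6492.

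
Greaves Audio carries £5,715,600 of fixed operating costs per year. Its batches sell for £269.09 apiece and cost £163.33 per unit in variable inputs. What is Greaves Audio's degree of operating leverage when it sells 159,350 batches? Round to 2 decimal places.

At 159,350 units, contribution = 159,350 × £105.76 = £16,852,856.00.
EBIT = £16,852,856.00 − £5,715,600 = £11,137,256.00.
DOL = contribution ÷ EBIT = £16,852,856.00 ÷ £11,137,256.00 = 1.5132.

1.51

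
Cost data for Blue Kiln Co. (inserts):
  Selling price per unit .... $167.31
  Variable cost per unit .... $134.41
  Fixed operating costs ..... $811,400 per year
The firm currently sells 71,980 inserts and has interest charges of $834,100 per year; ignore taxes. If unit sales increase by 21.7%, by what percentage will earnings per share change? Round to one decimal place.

Total contribution margin = 71,980 × $32.90 = $2,368,142.00.
EBIT = $2,368,142.00 − $811,400 = $1,556,742.00.
Interest = $834,100.00, so EBIT − I = $722,642.00.
Degree of combined leverage = contribution ÷ (EBIT − I) = $2,368,142.00 ÷ $722,642.00 = 3.2771.
EPS therefore changes by 3.2771 × (+21.7%) = +71.1%.

+71.1%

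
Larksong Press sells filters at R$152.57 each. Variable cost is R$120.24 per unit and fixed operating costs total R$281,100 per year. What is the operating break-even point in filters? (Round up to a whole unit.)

Contribution margin per unit = R$152.57 − R$120.24 = R$32.33.
Break-even volume = fixed costs ÷ CM per unit = R$281,100 ÷ R$32.33 = 8,694.71, so 8,695 filters.

8,695 filters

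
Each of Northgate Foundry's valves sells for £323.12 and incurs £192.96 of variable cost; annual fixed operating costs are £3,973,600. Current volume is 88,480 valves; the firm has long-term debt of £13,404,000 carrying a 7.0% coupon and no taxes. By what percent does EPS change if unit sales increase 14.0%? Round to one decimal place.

+24.4%

Contribution at this volume is 88,480 × £130.16 = £11,516,556.80.
Subtracting fixed costs: EBIT = £11,516,556.80 − £3,973,600 = £7,542,956.80.
After interest of £938,280.00, pre-tax earnings = £6,604,676.80.
DCL = total CM / (EBIT − I) = £11,516,556.80 / £6,604,676.80 = 1.7437.
%ΔEPS = DCL × %ΔSales = 1.7437 × +14.0% = +24.4%.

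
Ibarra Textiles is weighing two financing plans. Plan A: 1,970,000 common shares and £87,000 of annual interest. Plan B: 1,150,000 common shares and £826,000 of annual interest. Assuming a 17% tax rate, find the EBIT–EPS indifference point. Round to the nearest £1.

Set EPS_A = EPS_B: (EBIT − £87,000)(1 − 0.17) ÷ 1,970,000 = (EBIT − £826,000)(1 − 0.17) ÷ 1,150,000.
Cancelling (1 − t) and cross-multiplying: 1,150,000·(EBIT − 87,000) = 1,970,000·(EBIT − 826,000).
EBIT × (1,970,000 − 1,150,000) = 826,000 × 1,970,000 − 87,000 × 1,150,000 = 1,527,170,000,000, so EBIT = 1,527,170,000,000 ÷ 820,000 = 1,862,402.44.

£1,862,402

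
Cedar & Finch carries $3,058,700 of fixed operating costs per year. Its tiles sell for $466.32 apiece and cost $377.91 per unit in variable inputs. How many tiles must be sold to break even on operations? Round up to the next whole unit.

34,597 tiles

Each unit contributes $466.32 − $377.91 = $88.41.
Break-even Q = $3,058,700 / $88.41 = 34,596.77 → 34,597 tiles.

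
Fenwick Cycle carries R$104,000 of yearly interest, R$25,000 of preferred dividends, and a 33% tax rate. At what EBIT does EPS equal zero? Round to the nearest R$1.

R$141,313

Grossing the preferred dividend up to pre-tax terms: R$25,000 / (1 − 0.33) = R$37,313.43.
Financial break-even EBIT = interest + D_p ÷ (1 − t) = R$104,000 + R$37,313.43 = R$141,313.43.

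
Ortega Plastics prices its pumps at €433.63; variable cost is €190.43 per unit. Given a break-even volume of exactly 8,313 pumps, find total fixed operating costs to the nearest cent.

€2,021,721.60

Unit CM = price − variable cost = €433.63 − €190.43 = €243.20.
Since BE = FC / CM, FC = 8,313 × €243.20 = €2,021,721.60.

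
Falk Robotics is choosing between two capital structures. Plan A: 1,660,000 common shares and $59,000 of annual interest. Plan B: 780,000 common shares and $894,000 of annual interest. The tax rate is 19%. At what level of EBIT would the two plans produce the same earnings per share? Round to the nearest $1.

$1,634,114

At indifference, (EBIT − 59,000)(1 − t)/1,660,000 = (EBIT − 894,000)(1 − t)/780,000.
The (1 − t) factor cancels: (EBIT − 59,000) × 780,000 = (EBIT − 894,000) × 1,660,000.
Solving, EBIT = (894,000·1,660,000 − 59,000·780,000) / (1,660,000 − 780,000) = 1,438,020,000,000 / 880,000 = 1,634,113.64.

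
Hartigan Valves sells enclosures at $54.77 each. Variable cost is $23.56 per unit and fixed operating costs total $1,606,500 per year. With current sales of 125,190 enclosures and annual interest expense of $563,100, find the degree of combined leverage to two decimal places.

2.25

Contribution at this volume is 125,190 × $31.21 = $3,907,179.90.
Subtracting fixed costs: EBIT = $3,907,179.90 − $1,606,500 = $2,300,679.90. Interest = $563,100.00, so EBIT − I = $1,737,579.90.
DCL = contribution ÷ (EBIT − I) = $3,907,179.90 ÷ $1,737,579.90 = 2.2486.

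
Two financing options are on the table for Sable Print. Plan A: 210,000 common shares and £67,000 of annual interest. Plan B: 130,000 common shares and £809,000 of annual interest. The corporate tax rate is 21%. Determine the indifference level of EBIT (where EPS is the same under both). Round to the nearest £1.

Set EPS_A = EPS_B: (EBIT − £67,000)(1 − 0.21) ÷ 210,000 = (EBIT − £809,000)(1 − 0.21) ÷ 130,000.
Cancelling (1 − t) and cross-multiplying: 130,000·(EBIT − 67,000) = 210,000·(EBIT − 809,000).
Solving, EBIT = (809,000·210,000 − 67,000·130,000) / (210,000 − 130,000) = 161,180,000,000 / 80,000 = 2,014,750.00.

£2,014,750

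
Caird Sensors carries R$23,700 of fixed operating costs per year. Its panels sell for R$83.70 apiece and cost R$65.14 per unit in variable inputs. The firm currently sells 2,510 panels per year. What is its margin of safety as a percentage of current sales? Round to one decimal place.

49.1%

Each unit contributes R$83.70 − R$65.14 = R$18.56. Break-even units = R$23,700 ÷ R$18.56 = 1,276.94; break-even revenue = 1,276.94 × R$83.70 = R$106,879.85.
Current sales = 2,510 × R$83.70 = R$210,087.00.
Margin of safety = (R$210,087.00 − R$106,879.85) ÷ R$210,087.00 = 49.1%.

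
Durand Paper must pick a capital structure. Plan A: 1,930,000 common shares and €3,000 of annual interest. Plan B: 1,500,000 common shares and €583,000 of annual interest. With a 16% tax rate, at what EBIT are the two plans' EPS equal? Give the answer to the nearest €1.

€2,606,256

At indifference, (EBIT − 3,000)(1 − t)/1,930,000 = (EBIT − 583,000)(1 − t)/1,500,000.
The (1 − t) factor cancels: (EBIT − 3,000) × 1,500,000 = (EBIT − 583,000) × 1,930,000.
Solving, EBIT = (583,000·1,930,000 − 3,000·1,500,000) / (1,930,000 − 1,500,000) = 1,120,690,000,000 / 430,000 = 2,606,255.81.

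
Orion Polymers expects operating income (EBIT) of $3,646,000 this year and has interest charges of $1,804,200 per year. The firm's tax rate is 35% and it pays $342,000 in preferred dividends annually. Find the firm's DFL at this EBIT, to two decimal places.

Interest = $1,804,200.00.
Preferred dividends grossed up pre-tax: $342,000 / (1 − 0.35) = $526,153.85.
DFL = EBIT ÷ [EBIT − I − D_p/(1−t)] = $3,646,000 ÷ [$3,646,000 − $1,804,200.00 − $526,153.85] = $3,646,000 ÷ $1,315,646.15 = 2.7713.

2.77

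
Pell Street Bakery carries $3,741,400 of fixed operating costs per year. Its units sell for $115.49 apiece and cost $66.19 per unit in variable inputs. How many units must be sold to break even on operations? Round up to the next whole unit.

75,891 units

Each unit contributes $115.49 − $66.19 = $49.30.
Break-even Q = $3,741,400 / $49.30 = 75,890.47 → 75,891 units.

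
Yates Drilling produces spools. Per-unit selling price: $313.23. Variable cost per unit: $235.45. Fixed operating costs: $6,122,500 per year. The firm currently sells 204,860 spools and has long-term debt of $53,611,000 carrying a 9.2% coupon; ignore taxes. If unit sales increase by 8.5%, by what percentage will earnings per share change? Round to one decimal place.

+27.8%

Total contribution margin = 204,860 × $77.78 = $15,934,010.80.
EBIT = $15,934,010.80 − $6,122,500 = $9,811,510.80.
Interest = $4,932,212.00, so EBIT − I = $4,879,298.80.
Degree of combined leverage = contribution ÷ (EBIT − I) = $15,934,010.80 ÷ $4,879,298.80 = 3.2656.
%ΔEPS = DCL × %ΔSales = 3.2656 × +8.5% = +27.8%.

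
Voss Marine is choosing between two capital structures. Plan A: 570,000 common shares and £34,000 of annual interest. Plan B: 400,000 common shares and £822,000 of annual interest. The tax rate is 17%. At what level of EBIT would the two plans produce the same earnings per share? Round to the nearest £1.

At indifference, (EBIT − 34,000)(1 − t)/570,000 = (EBIT − 822,000)(1 − t)/400,000.
Cancelling (1 − t) and cross-multiplying: 400,000·(EBIT − 34,000) = 570,000·(EBIT − 822,000).
Solving, EBIT = (822,000·570,000 − 34,000·400,000) / (570,000 − 400,000) = 454,940,000,000 / 170,000 = 2,676,117.65.

£2,676,118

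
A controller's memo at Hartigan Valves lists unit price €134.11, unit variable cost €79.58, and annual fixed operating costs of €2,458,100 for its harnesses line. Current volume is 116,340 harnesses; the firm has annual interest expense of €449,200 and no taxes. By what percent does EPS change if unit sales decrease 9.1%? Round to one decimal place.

At 116,340 units, contribution = 116,340 × €54.53 = €6,344,020.20.
EBIT = €6,344,020.20 − €2,458,100 = €3,885,920.20.
After interest of €449,200.00, pre-tax earnings = €3,436,720.20.
DCL = total CM / (EBIT − I) = €6,344,020.20 / €3,436,720.20 = 1.8460.
EPS therefore changes by 1.8460 × (-9.1%) = -16.8%.

-16.8%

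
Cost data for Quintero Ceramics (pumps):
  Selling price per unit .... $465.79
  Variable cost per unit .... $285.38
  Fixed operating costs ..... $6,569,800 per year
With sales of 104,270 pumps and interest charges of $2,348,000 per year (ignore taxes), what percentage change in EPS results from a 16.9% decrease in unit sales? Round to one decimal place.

Contribution at this volume is 104,270 × $180.41 = $18,811,350.70.
EBIT = $18,811,350.70 − $6,569,800 = $12,241,550.70.
Interest = $2,348,000.00, so EBIT − I = $9,893,550.70.
DCL = total CM / (EBIT − I) = $18,811,350.70 / $9,893,550.70 = 1.9014.
%ΔEPS = DCL × %ΔSales = 1.9014 × -16.9% = -32.1%.

-32.1%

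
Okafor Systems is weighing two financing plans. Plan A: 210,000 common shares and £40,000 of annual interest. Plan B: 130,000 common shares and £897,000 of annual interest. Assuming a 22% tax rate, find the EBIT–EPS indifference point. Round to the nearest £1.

At indifference, (EBIT − 40,000)(1 − t)/210,000 = (EBIT − 897,000)(1 − t)/130,000.
The (1 − t) factor cancels: (EBIT − 40,000) × 130,000 = (EBIT − 897,000) × 210,000.
Solving, EBIT = (897,000·210,000 − 40,000·130,000) / (210,000 − 130,000) = 183,170,000,000 / 80,000 = 2,289,625.00.

£2,289,625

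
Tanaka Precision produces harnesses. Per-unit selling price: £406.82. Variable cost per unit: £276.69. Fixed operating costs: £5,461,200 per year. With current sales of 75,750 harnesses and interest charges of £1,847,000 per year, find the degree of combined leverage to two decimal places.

Total contribution margin = 75,750 × £130.13 = £9,857,347.50.
EBIT = £9,857,347.50 − £5,461,200 = £4,396,147.50. Interest = £1,847,000.00.
DOL = £9,857,347.50 ÷ £4,396,147.50 = 2.2423; DFL = £4,396,147.50 ÷ £2,549,147.50 = 1.7246.
Combined leverage = 2.2423 × 1.7246 = 3.8671.

3.87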